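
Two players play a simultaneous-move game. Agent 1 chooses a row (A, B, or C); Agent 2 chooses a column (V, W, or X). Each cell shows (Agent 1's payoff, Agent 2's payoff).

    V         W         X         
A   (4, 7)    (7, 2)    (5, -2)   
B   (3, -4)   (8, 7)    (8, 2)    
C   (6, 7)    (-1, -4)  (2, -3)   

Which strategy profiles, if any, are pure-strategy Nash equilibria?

(B, W) and (C, V)

A profile is a Nash equilibrium when each player is best-responding to the other.
Agent 1's best responses — vs V: C (payoff 6); vs W: B (payoff 8); vs X: B (payoff 8).
Agent 2's best responses — vs A: V (payoff 7); vs B: W (payoff 7); vs C: V (payoff 7).
Mutual best responses occur at (B, W) and (C, V); at each, neither player gains by switching.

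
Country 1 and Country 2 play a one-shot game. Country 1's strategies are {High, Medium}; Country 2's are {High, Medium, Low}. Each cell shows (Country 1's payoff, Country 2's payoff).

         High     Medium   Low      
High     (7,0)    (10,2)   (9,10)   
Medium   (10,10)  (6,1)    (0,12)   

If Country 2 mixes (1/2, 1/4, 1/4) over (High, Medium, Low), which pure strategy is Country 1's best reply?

High

Compute Country 1's expected payoff from each pure strategy against the given mix.
High: (1/2)·7 + (1/4)·10 + (1/4)·9 = 33/4
Medium: (1/2)·10 + (1/4)·6 + (1/4)·0 = 13/2
Highest expected payoff is 33/4, from High.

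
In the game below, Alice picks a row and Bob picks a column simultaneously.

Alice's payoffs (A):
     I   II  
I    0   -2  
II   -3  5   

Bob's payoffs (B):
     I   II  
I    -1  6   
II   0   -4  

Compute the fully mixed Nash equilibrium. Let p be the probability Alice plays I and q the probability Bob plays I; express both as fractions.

In a mixed NE each player is indifferent between their pure strategies, so the opponent's mix sets the indifference.
Bob indifferent between I and II: p·(-1) + (1−p)·0 = p·6 + (1−p)·(-4) ⟹ 0 + (-1)p = (-4) + 10p ⟹ p = 4/11.
Alice indifferent between I and II: q·0 + (1−q)·(-2) = q·(-3) + (1−q)·5 ⟹ (-2) + 2q = 5 + (-8)q ⟹ q = 7/10.

p = 4/11, q = 7/10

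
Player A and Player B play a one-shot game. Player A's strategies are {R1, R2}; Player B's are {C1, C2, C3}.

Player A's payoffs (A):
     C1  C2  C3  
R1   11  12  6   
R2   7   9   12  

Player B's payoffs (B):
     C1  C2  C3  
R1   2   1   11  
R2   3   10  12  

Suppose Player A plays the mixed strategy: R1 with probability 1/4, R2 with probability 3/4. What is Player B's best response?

Player B's best reply maximizes expected payoff against the mix.
C1: (1/4)·2 + (3/4)·3 = 11/4
C2: (1/4)·1 + (3/4)·10 = 31/4
C3: (1/4)·11 + (3/4)·12 = 47/4
Highest expected payoff is 47/4, from C3.

C3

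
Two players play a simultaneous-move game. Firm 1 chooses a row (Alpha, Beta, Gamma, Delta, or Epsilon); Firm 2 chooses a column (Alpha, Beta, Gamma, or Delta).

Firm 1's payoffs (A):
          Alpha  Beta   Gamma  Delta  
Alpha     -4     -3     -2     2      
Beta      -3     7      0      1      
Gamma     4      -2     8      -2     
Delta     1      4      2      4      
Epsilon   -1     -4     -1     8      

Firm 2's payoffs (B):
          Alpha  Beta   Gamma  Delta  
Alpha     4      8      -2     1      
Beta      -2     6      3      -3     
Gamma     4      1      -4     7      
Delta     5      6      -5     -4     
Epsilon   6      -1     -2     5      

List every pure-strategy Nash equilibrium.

A profile is a Nash equilibrium when each player is best-responding to the other.
Firm 1's best responses — vs Alpha: Gamma (payoff 4); vs Beta: Beta (payoff 7); vs Gamma: Gamma (payoff 8); vs Delta: Epsilon (payoff 8).
Firm 2's best responses — vs Alpha: Beta (payoff 8); vs Beta: Beta (payoff 6); vs Gamma: Delta (payoff 7); vs Delta: Beta (payoff 6); vs Epsilon: Alpha (payoff 6).
The only mutual best response is (Beta, Beta); neither player gains by switching there.

(Beta, Beta)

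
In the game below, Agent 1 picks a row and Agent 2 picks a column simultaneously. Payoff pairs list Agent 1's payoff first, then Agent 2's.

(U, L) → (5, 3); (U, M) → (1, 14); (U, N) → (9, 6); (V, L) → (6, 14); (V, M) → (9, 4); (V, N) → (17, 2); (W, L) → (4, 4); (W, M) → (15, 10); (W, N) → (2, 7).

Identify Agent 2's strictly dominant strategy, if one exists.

No strictly dominant strategy

A strategy is strictly dominant if it gives Agent 2 a strictly higher payoff than every other strategy, against every choice by the opponent.
L is not dominant: against U, M gives 14 > 3.
M is not dominant: against V, L gives 14 > 4.
N is not dominant: against U, M gives 14 > 6.
No single strategy is best against every opponent action.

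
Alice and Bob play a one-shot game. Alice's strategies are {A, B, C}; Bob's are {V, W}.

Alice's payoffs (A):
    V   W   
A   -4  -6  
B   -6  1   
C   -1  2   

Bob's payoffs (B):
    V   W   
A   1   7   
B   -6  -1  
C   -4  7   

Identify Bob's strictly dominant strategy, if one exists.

Check whether one of Bob's strategies beats all alternatives regardless of what the opponent does.
W strictly dominates: vs A: 7 > 1; vs B: -1 > -6; vs C: 7 > -4.

W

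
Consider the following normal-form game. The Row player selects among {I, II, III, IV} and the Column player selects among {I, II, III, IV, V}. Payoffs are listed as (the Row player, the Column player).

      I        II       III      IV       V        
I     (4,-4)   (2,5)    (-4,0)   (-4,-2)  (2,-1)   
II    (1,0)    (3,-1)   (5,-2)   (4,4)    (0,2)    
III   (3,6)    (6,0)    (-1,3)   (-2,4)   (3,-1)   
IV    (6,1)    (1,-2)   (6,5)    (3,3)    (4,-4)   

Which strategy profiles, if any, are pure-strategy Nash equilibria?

(II, IV) and (IV, III)

Find each player's best response to every opponent strategy; NE are the intersections.
The Row player's best responses — vs I: IV (payoff 6); vs II: III (payoff 6); vs III: IV (payoff 6); vs IV: II (payoff 4); vs V: IV (payoff 4).
The Column player's best responses — vs I: II (payoff 5); vs II: IV (payoff 4); vs III: I (payoff 6); vs IV: III (payoff 5).
Mutual best responses occur at (II, IV) and (IV, III); at each, neither player gains by switching.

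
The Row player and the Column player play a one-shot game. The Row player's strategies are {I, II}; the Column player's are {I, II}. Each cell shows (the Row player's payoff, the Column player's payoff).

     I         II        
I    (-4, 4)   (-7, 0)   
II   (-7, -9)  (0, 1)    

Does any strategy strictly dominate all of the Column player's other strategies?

None

Check whether one of the Column player's strategies beats all alternatives regardless of what the opponent does.
I is not dominant: against II, II gives 1 > -9.
II is not dominant: against I, I gives 4 > 0.
No single strategy is best against every opponent action.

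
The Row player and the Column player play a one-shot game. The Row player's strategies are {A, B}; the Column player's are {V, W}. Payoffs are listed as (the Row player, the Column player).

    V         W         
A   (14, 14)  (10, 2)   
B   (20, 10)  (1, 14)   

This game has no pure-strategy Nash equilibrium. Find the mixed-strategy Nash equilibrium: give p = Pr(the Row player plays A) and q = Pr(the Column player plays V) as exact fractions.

p = 1/4, q = 3/5

In a mixed NE each player is indifferent between their pure strategies, so the opponent's mix sets the indifference.
The Column player indifferent between V and W: p·14 + (1−p)·10 = p·2 + (1−p)·14 ⟹ 10 + 4p = 14 + (-12)p ⟹ p = 1/4.
The Row player indifferent between A and B: q·14 + (1−q)·10 = q·20 + (1−q)·1 ⟹ 10 + 4q = 1 + 19q ⟹ q = 3/5.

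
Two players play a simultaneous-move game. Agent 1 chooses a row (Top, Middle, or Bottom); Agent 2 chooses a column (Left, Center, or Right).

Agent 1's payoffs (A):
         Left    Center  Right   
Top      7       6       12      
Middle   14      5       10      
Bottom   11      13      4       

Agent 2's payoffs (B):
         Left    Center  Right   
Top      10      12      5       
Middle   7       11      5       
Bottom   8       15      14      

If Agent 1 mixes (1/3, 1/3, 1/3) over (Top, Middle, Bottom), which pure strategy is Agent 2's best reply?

Compute Agent 2's expected payoff from each pure strategy against the given mix.
Left: (1/3)·10 + (1/3)·7 + (1/3)·8 = 25/3
Center: (1/3)·12 + (1/3)·11 + (1/3)·15 = 38/3
Right: (1/3)·5 + (1/3)·5 + (1/3)·14 = 8
Highest expected payoff is 38/3, from Center.

Center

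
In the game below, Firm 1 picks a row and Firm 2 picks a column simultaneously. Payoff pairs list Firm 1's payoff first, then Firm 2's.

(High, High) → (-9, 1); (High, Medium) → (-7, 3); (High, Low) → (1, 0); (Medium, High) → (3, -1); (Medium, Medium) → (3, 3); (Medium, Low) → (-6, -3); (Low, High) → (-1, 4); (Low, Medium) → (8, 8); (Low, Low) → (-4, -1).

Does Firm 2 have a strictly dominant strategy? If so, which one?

A strategy is strictly dominant if it gives Firm 2 a strictly higher payoff than every other strategy, against every choice by the opponent.
Medium strictly dominates: vs High: 3 > each of {1, 0}; vs Medium: 3 > each of {-1, -3}; vs Low: 8 > each of {4, -1}.

Medium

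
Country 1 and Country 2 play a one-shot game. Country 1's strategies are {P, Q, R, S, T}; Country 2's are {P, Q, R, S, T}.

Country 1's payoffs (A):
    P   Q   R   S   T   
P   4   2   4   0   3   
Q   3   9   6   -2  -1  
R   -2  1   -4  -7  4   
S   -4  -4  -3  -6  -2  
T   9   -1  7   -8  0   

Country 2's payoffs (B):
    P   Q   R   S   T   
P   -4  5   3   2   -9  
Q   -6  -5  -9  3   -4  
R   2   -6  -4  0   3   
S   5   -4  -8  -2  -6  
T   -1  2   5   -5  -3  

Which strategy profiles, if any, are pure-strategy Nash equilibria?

(R, T) and (T, R)

Check mutual best responses: a cell is a NE iff neither player can gain by unilaterally deviating.
Country 1's best responses — vs P: T (payoff 9); vs Q: Q (payoff 9); vs R: T (payoff 7); vs S: P (payoff 0); vs T: R (payoff 4).
Country 2's best responses — vs P: Q (payoff 5); vs Q: S (payoff 3); vs R: T (payoff 3); vs S: P (payoff 5); vs T: R (payoff 5).
Mutual best responses occur at (R, T) and (T, R); at each, neither player gains by switching.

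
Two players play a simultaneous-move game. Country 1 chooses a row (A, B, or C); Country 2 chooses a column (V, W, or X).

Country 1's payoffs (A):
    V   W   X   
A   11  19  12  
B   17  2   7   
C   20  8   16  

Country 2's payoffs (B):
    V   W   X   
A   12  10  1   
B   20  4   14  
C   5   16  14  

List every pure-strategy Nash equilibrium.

A profile is a Nash equilibrium when each player is best-responding to the other.
Country 1's best responses — vs V: C (payoff 20); vs W: A (payoff 19); vs X: C (payoff 16).
Country 2's best responses — vs A: V (payoff 12); vs B: V (payoff 20); vs C: W (payoff 16).
No cell has both players best-responding. For instance, Country 1's best reply to W is A, but against A Country 2 prefers V over W.

None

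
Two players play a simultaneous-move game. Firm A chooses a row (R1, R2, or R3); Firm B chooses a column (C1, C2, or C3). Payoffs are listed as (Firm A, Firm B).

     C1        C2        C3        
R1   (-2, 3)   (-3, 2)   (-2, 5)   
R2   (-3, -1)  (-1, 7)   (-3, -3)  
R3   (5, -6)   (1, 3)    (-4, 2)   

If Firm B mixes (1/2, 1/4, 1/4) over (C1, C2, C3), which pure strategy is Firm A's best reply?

R3

Compute Firm A's expected payoff from each pure strategy against the given mix.
R1: (1/2)·(-2) + (1/4)·(-3) + (1/4)·(-2) = -9/4
R2: (1/2)·(-3) + (1/4)·(-1) + (1/4)·(-3) = -5/2
R3: (1/2)·5 + (1/4)·1 + (1/4)·(-4) = 7/4
Highest expected payoff is 7/4, from R3.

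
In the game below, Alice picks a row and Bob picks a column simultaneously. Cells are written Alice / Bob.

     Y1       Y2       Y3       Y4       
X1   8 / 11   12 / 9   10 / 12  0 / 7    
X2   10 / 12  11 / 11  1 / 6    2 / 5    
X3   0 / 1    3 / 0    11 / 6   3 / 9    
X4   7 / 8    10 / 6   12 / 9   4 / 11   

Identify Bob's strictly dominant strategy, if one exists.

No strictly dominant strategy

A strategy is strictly dominant if it gives Bob a strictly higher payoff than every other strategy, against every choice by the opponent.
Y1 is not dominant: against X1, Y3 gives 12 > 11.
Y2 is not dominant: against X1, Y1 gives 11 > 9.
Y3 is not dominant: against X2, Y1 gives 12 > 6.
Y4 is not dominant: against X1, Y1 gives 11 > 7.
No single strategy is best against every opponent action.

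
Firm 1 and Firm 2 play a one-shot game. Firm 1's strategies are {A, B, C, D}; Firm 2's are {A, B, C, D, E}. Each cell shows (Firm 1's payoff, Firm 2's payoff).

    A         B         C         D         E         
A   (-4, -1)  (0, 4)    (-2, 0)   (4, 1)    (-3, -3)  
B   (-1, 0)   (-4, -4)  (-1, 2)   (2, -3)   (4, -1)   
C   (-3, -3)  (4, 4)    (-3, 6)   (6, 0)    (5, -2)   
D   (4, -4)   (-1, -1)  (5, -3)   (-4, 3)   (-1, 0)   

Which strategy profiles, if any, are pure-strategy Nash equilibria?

No pure-strategy Nash equilibrium

A profile is a Nash equilibrium when each player is best-responding to the other.
Firm 1's best responses — vs A: D (payoff 4); vs B: C (payoff 4); vs C: D (payoff 5); vs D: C (payoff 6); vs E: C (payoff 5).
Firm 2's best responses — vs A: B (payoff 4); vs B: C (payoff 2); vs C: C (payoff 6); vs D: D (payoff 3).
No cell has both players best-responding. For instance, Firm 1's best reply to D is C, but against C Firm 2 prefers C over D.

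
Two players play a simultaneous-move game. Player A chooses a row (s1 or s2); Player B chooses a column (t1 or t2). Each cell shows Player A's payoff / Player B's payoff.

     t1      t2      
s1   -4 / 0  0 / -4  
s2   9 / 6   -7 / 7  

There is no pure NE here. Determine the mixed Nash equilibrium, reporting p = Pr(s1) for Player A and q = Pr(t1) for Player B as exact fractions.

p = 1/5, q = 7/20

Each player's mixing probability is pinned down by making the *other* player indifferent.
Player B indifferent between t1 and t2: p·0 + (1−p)·6 = p·(-4) + (1−p)·7 ⟹ 6 + (-6)p = 7 + (-11)p ⟹ p = 1/5.
Player A indifferent between s1 and s2: q·(-4) + (1−q)·0 = q·9 + (1−q)·(-7) ⟹ 0 + (-4)q = (-7) + 16q ⟹ q = 7/20.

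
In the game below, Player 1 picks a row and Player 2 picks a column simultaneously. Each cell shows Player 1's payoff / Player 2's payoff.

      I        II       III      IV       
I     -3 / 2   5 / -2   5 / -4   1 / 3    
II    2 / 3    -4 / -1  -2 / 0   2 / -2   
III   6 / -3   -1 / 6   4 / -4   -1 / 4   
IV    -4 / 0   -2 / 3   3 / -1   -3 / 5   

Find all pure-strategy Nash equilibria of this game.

A profile is a Nash equilibrium when each player is best-responding to the other.
Player 1's best responses — vs I: III (payoff 6); vs II: I (payoff 5); vs III: I (payoff 5); vs IV: II (payoff 2).
Player 2's best responses — vs I: IV (payoff 3); vs II: I (payoff 3); vs III: II (payoff 6); vs IV: IV (payoff 5).
No cell has both players best-responding. For instance, Player 1's best reply to IV is II, but against II Player 2 prefers I over IV.

No pure-strategy Nash equilibrium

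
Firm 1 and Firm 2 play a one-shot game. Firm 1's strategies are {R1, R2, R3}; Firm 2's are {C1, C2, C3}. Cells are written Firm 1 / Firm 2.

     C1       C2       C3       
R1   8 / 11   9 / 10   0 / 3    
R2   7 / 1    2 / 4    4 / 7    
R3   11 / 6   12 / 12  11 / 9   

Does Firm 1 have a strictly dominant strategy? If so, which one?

R3

Check whether one of Firm 1's strategies beats all alternatives regardless of what the opponent does.
R3 strictly dominates: vs C1: 11 > each of {8, 7}; vs C2: 12 > each of {9, 2}; vs C3: 11 > each of {0, 4}.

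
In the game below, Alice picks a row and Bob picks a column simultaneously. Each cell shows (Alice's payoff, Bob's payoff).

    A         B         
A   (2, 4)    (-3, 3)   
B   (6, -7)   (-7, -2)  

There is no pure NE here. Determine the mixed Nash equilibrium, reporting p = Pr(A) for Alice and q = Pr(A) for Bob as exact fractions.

Each player's mixing probability is pinned down by making the *other* player indifferent.
Bob indifferent between A and B: p·4 + (1−p)·(-7) = p·3 + (1−p)·(-2) ⟹ (-7) + 11p = (-2) + 5p ⟹ p = 5/6.
Alice indifferent between A and B: q·2 + (1−q)·(-3) = q·6 + (1−q)·(-7) ⟹ (-3) + 5q = (-7) + 13q ⟹ q = 1/2.

p = 5/6, q = 1/2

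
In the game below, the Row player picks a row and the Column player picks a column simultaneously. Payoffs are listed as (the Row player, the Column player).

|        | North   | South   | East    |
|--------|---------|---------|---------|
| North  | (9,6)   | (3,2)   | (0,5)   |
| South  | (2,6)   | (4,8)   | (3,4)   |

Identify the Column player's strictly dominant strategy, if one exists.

No strictly dominant strategy

A strategy is strictly dominant if it gives the Column player a strictly higher payoff than every other strategy, against every choice by the opponent.
North is not dominant: against South, South gives 8 > 6.
South is not dominant: against North, North gives 6 > 2.
East is not dominant: against North, North gives 6 > 5.
No single strategy is best against every opponent action.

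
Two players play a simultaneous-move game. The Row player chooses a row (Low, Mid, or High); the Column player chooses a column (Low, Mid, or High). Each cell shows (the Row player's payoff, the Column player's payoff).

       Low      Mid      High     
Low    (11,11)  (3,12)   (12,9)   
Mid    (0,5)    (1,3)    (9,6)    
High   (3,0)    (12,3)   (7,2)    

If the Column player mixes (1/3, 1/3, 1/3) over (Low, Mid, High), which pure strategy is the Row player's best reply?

The Row player's best reply maximizes expected payoff against the mix.
Low: (1/3)·11 + (1/3)·3 + (1/3)·12 = 26/3
Mid: (1/3)·0 + (1/3)·1 + (1/3)·9 = 10/3
High: (1/3)·3 + (1/3)·12 + (1/3)·7 = 22/3
Highest expected payoff is 26/3, from Low.

Low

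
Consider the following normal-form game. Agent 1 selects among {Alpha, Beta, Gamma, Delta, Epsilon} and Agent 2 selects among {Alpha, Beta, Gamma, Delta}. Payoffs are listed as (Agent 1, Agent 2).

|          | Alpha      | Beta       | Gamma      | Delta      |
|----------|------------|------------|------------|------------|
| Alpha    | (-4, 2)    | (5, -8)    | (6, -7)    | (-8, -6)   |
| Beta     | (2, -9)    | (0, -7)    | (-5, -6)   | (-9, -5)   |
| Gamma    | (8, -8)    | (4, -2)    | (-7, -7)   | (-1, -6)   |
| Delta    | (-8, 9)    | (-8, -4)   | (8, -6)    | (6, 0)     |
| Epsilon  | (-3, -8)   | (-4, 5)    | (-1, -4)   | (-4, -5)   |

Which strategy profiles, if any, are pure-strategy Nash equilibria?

A profile is a Nash equilibrium when each player is best-responding to the other.
Agent 1's best responses — vs Alpha: Gamma (payoff 8); vs Beta: Alpha (payoff 5); vs Gamma: Delta (payoff 8); vs Delta: Delta (payoff 6).
Agent 2's best responses — vs Alpha: Alpha (payoff 2); vs Beta: Delta (payoff -5); vs Gamma: Beta (payoff -2); vs Delta: Alpha (payoff 9); vs Epsilon: Beta (payoff 5).
No cell has both players best-responding. For instance, Agent 1's best reply to Gamma is Delta, but against Delta Agent 2 prefers Alpha over Gamma.

There is no pure-strategy Nash equilibrium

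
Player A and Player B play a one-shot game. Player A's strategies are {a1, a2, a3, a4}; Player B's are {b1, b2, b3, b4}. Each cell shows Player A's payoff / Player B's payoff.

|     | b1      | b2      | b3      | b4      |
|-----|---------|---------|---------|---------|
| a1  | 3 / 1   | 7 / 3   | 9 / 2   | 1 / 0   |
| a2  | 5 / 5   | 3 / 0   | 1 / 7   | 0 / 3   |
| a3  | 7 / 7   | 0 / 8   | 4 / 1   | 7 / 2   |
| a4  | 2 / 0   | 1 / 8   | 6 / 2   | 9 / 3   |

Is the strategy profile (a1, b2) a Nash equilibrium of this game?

Yes

Holding Player B at b2: Player A gets 7 from a1, versus 3 from a2, 0 from a3, 1 from a4. No profitable deviation for Player A.
Holding Player A at a1: Player B gets 3 from b2, versus 1 from b1, 2 from b3, 0 from b4. No profitable deviation for Player B either.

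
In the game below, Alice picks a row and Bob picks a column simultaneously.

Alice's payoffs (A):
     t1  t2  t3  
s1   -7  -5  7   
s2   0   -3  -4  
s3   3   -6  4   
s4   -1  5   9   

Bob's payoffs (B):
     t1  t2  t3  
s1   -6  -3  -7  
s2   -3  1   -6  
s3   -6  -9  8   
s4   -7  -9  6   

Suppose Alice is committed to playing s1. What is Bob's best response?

t2

With Alice fixed at s1, Bob's payoffs are: t1 → -6, t2 → -3, t3 → -7.
The maximum is -3, achieved by t2.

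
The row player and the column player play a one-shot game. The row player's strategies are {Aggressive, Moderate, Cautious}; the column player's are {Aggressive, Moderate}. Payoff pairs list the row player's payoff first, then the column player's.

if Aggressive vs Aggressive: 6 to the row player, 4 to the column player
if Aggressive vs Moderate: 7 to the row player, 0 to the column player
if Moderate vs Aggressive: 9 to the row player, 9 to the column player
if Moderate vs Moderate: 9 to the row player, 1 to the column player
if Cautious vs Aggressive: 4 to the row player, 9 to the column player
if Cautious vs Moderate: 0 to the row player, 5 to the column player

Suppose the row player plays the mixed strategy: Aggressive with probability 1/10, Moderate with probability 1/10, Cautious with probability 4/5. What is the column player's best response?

Aggressive

Compute the column player's expected payoff from each pure strategy against the given mix.
Aggressive: (1/10)·4 + (1/10)·9 + (4/5)·9 = 17/2
Moderate: (1/10)·0 + (1/10)·1 + (4/5)·5 = 41/10
Highest expected payoff is 17/2, from Aggressive.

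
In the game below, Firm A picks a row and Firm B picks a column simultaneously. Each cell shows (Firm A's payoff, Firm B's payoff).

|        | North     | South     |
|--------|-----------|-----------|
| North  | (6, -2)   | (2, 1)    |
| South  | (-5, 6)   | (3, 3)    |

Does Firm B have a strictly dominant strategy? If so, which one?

No strictly dominant strategy

Check whether one of Firm B's strategies beats all alternatives regardless of what the opponent does.
North is not dominant: against North, South gives 1 > -2.
South is not dominant: against South, North gives 6 > 3.
No single strategy is best against every opponent action.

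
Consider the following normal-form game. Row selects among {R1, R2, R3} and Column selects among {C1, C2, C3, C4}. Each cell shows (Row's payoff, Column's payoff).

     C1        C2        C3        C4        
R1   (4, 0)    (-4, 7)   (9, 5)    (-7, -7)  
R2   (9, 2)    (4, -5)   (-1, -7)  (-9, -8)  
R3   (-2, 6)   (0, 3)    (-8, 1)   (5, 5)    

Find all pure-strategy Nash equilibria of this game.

(R2, C1)

Check mutual best responses: a cell is a NE iff neither player can gain by unilaterally deviating.
Row's best responses — vs C1: R2 (payoff 9); vs C2: R2 (payoff 4); vs C3: R1 (payoff 9); vs C4: R3 (payoff 5).
Column's best responses — vs R1: C2 (payoff 7); vs R2: C1 (payoff 2); vs R3: C1 (payoff 6).
The only mutual best response is (R2, C1); neither player gains by switching there.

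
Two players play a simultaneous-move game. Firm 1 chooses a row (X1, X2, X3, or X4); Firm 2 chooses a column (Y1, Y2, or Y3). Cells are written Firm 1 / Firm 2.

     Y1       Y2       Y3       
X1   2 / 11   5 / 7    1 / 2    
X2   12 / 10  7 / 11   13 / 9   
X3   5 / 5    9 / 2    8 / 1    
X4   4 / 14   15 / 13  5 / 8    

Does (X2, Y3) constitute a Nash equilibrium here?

Holding Firm 2 at Y3: Firm 1 gets 13 from X2, versus 1 from X1, 8 from X3, 5 from X4. No profitable deviation for Firm 1.
Holding Firm 1 at X2: Firm 2 gets 9 from Y3 but could get 11 by switching to Y2. Firm 2 has a profitable deviation.

No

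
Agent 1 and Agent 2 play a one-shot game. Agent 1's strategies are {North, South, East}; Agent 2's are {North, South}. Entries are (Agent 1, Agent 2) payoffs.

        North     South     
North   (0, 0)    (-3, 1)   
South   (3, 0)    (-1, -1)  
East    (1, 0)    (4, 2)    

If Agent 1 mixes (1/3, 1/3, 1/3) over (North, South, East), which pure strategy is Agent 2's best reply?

South

Agent 2's best reply maximizes expected payoff against the mix.
North: (1/3)·0 + (1/3)·0 + (1/3)·0 = 0
South: (1/3)·1 + (1/3)·(-1) + (1/3)·2 = 2/3
Highest expected payoff is 2/3, from South.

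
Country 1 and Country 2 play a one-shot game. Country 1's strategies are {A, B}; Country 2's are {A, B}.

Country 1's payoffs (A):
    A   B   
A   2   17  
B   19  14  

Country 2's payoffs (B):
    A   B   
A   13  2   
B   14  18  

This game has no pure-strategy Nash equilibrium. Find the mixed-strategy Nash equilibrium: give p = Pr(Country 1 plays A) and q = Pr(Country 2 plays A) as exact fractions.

p = 4/15, q = 3/20

Each player's mixing probability is pinned down by making the *other* player indifferent.
Country 2 indifferent between A and B: p·13 + (1−p)·14 = p·2 + (1−p)·18 ⟹ 14 + (-1)p = 18 + (-16)p ⟹ p = 4/15.
Country 1 indifferent between A and B: q·2 + (1−q)·17 = q·19 + (1−q)·14 ⟹ 17 + (-15)q = 14 + 5q ⟹ q = 3/20.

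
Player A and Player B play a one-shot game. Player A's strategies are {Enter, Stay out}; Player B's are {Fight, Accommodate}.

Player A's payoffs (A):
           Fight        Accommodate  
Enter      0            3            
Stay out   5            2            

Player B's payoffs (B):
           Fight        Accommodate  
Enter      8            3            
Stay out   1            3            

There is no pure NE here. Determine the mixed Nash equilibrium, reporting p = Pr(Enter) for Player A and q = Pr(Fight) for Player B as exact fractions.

Each player's mixing probability is pinned down by making the *other* player indifferent.
Player B indifferent between Fight and Accommodate: p·8 + (1−p)·1 = p·3 + (1−p)·3 ⟹ 1 + 7p = 3 + 0p ⟹ p = 2/7.
Player A indifferent between Enter and Stay out: q·0 + (1−q)·3 = q·5 + (1−q)·2 ⟹ 3 + (-3)q = 2 + 3q ⟹ q = 1/6.

p = 2/7, q = 1/6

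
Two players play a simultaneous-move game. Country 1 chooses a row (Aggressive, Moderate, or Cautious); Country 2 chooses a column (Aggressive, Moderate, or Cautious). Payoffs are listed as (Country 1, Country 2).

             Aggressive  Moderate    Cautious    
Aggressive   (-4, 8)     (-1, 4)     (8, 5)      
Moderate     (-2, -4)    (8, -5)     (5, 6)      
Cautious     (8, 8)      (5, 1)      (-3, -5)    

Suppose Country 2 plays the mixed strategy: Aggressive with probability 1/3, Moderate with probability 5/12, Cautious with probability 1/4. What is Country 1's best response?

Country 1's best reply maximizes expected payoff against the mix.
Aggressive: (1/3)·(-4) + (5/12)·(-1) + (1/4)·8 = 1/4
Moderate: (1/3)·(-2) + (5/12)·8 + (1/4)·5 = 47/12
Cautious: (1/3)·8 + (5/12)·5 + (1/4)·(-3) = 4
Highest expected payoff is 4, from Cautious.

Cautious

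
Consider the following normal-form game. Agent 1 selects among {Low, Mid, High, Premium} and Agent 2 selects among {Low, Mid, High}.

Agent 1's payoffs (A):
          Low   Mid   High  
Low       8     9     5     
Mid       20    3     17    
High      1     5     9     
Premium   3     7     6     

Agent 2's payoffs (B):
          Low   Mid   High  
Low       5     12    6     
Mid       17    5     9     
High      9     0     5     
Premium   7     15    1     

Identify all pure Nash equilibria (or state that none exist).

(Low, Mid) and (Mid, Low)

Find each player's best response to every opponent strategy; NE are the intersections.
Agent 1's best responses — vs Low: Mid (payoff 20); vs Mid: Low (payoff 9); vs High: Mid (payoff 17).
Agent 2's best responses — vs Low: Mid (payoff 12); vs Mid: Low (payoff 17); vs High: Low (payoff 9); vs Premium: Mid (payoff 15).
Mutual best responses occur at (Low, Mid) and (Mid, Low); at each, neither player gains by switching.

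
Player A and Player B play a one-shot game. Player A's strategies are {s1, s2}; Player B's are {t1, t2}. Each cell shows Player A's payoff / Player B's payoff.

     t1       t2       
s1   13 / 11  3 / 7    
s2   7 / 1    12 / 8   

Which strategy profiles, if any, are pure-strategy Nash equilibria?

(s1, t1) and (s2, t2)

Find each player's best response to every opponent strategy; NE are the intersections.
Player A's best responses — vs t1: s1 (payoff 13); vs t2: s2 (payoff 12).
Player B's best responses — vs s1: t1 (payoff 11); vs s2: t2 (payoff 8).
Mutual best responses occur at (s1, t1) and (s2, t2); at each, neither player gains by switching.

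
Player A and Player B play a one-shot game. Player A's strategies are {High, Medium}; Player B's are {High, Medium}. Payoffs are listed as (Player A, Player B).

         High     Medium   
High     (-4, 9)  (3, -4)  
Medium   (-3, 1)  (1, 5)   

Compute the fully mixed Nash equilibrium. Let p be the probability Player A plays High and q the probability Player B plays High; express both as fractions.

p = 4/17, q = 2/3

Each player's mixing probability is pinned down by making the *other* player indifferent.
Player B indifferent between High and Medium: p·9 + (1−p)·1 = p·(-4) + (1−p)·5 ⟹ 1 + 8p = 5 + (-9)p ⟹ p = 4/17.
Player A indifferent between High and Medium: q·(-4) + (1−q)·3 = q·(-3) + (1−q)·1 ⟹ 3 + (-7)q = 1 + (-4)q ⟹ q = 2/3.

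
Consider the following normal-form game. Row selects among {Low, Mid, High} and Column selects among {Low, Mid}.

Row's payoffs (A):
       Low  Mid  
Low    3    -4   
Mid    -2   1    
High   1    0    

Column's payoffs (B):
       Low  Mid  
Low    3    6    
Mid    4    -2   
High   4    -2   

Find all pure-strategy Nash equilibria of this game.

Check mutual best responses: a cell is a NE iff neither player can gain by unilaterally deviating.
Row's best responses — vs Low: Low (payoff 3); vs Mid: Mid (payoff 1).
Column's best responses — vs Low: Mid (payoff 6); vs Mid: Low (payoff 4); vs High: Low (payoff 4).
No cell has both players best-responding. For instance, Row's best reply to Mid is Mid, but against Mid Column prefers Low over Mid.

None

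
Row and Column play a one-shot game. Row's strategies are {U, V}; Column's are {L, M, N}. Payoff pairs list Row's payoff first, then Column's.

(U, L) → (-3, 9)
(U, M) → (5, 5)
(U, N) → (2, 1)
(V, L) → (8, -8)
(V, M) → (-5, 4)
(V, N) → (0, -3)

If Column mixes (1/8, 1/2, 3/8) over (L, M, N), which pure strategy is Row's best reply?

Compute Row's expected payoff from each pure strategy against the given mix.
U: (1/8)·(-3) + (1/2)·5 + (3/8)·2 = 23/8
V: (1/8)·8 + (1/2)·(-5) + (3/8)·0 = -3/2
Highest expected payoff is 23/8, from U.

U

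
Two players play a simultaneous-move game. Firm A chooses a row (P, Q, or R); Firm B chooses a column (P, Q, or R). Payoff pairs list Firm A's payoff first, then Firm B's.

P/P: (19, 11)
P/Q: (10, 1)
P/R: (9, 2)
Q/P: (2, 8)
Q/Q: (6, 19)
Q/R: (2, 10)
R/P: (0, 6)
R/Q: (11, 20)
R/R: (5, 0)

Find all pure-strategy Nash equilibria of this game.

A profile is a Nash equilibrium when each player is best-responding to the other.
Firm A's best responses — vs P: P (payoff 19); vs Q: R (payoff 11); vs R: P (payoff 9).
Firm B's best responses — vs P: P (payoff 11); vs Q: Q (payoff 19); vs R: Q (payoff 20).
Mutual best responses occur at (P, P) and (R, Q); at each, neither player gains by switching.

(P, P) and (R, Q)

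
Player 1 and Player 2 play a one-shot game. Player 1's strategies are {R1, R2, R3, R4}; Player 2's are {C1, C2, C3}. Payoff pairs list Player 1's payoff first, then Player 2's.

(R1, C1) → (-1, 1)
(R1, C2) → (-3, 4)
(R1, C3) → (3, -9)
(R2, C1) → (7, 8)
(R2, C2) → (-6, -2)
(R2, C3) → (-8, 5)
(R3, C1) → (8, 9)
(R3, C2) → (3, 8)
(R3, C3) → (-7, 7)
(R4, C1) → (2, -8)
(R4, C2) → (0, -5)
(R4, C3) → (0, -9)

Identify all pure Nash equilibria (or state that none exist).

(R3, C1)

A profile is a Nash equilibrium when each player is best-responding to the other.
Player 1's best responses — vs C1: R3 (payoff 8); vs C2: R3 (payoff 3); vs C3: R1 (payoff 3).
Player 2's best responses — vs R1: C2 (payoff 4); vs R2: C1 (payoff 8); vs R3: C1 (payoff 9); vs R4: C2 (payoff -5).
The only mutual best response is (R3, C1); neither player gains by switching there.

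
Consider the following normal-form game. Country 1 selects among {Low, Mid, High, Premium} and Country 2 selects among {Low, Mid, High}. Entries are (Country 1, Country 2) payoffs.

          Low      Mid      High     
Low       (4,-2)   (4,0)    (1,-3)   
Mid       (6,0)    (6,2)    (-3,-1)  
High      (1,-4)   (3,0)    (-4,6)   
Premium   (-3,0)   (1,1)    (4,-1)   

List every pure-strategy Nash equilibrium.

(Mid, Mid)

A profile is a Nash equilibrium when each player is best-responding to the other.
Country 1's best responses — vs Low: Mid (payoff 6); vs Mid: Mid (payoff 6); vs High: Premium (payoff 4).
Country 2's best responses — vs Low: Mid (payoff 0); vs Mid: Mid (payoff 2); vs High: High (payoff 6); vs Premium: Mid (payoff 1).
The only mutual best response is (Mid, Mid); neither player gains by switching there.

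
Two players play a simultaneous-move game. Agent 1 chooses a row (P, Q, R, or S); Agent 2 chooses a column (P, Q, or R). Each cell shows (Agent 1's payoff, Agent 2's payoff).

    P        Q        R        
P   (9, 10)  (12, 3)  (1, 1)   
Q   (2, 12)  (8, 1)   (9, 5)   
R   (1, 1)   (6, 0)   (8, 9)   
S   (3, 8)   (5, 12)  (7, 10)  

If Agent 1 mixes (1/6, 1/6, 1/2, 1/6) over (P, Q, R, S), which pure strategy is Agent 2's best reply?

R

Compute Agent 2's expected payoff from each pure strategy against the given mix.
P: (1/6)·10 + (1/6)·12 + (1/2)·1 + (1/6)·8 = 11/2
Q: (1/6)·3 + (1/6)·1 + (1/2)·0 + (1/6)·12 = 8/3
R: (1/6)·1 + (1/6)·5 + (1/2)·9 + (1/6)·10 = 43/6
Highest expected payoff is 43/6, from R.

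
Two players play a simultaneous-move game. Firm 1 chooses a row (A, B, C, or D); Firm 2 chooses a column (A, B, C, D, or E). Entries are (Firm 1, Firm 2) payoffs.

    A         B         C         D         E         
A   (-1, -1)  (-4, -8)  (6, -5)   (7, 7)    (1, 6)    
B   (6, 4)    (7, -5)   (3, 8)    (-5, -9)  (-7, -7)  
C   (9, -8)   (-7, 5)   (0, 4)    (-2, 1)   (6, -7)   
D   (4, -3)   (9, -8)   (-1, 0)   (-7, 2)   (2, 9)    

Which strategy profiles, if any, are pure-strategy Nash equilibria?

(A, D)

Check mutual best responses: a cell is a NE iff neither player can gain by unilaterally deviating.
Firm 1's best responses — vs A: C (payoff 9); vs B: D (payoff 9); vs C: A (payoff 6); vs D: A (payoff 7); vs E: C (payoff 6).
Firm 2's best responses — vs A: D (payoff 7); vs B: C (payoff 8); vs C: B (payoff 5); vs D: E (payoff 9).
The only mutual best response is (A, D); neither player gains by switching there.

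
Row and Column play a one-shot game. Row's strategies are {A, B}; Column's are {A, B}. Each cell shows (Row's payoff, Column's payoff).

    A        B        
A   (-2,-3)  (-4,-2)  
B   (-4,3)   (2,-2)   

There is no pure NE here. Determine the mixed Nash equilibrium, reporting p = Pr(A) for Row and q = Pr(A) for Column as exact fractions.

In a mixed NE each player is indifferent between their pure strategies, so the opponent's mix sets the indifference.
Column indifferent between A and B: p·(-3) + (1−p)·3 = p·(-2) + (1−p)·(-2) ⟹ 3 + (-6)p = (-2) + 0p ⟹ p = 5/6.
Row indifferent between A and B: q·(-2) + (1−q)·(-4) = q·(-4) + (1−q)·2 ⟹ (-4) + 2q = 2 + (-6)q ⟹ q = 3/4.

p = 5/6, q = 3/4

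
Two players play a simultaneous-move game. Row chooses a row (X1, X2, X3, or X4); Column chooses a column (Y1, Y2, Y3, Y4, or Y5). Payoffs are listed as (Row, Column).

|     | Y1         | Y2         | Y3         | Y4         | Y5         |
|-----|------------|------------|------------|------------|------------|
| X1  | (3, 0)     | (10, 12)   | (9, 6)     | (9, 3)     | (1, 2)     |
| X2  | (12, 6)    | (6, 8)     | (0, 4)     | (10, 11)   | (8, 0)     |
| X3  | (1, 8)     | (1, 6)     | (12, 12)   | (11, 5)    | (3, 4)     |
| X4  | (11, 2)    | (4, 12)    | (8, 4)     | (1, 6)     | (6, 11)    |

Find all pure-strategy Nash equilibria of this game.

A profile is a Nash equilibrium when each player is best-responding to the other.
Row's best responses — vs Y1: X2 (payoff 12); vs Y2: X1 (payoff 10); vs Y3: X3 (payoff 12); vs Y4: X3 (payoff 11); vs Y5: X2 (payoff 8).
Column's best responses — vs X1: Y2 (payoff 12); vs X2: Y4 (payoff 11); vs X3: Y3 (payoff 12); vs X4: Y2 (payoff 12).
Mutual best responses occur at (X1, Y2) and (X3, Y3); at each, neither player gains by switching.

(X1, Y2) and (X3, Y3)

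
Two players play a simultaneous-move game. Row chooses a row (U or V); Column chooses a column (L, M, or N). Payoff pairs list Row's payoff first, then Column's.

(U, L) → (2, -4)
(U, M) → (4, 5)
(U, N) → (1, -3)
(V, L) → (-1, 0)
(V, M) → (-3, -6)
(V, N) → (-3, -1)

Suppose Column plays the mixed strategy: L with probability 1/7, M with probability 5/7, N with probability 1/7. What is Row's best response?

U

Compute Row's expected payoff from each pure strategy against the given mix.
U: (1/7)·2 + (5/7)·4 + (1/7)·1 = 23/7
V: (1/7)·(-1) + (5/7)·(-3) + (1/7)·(-3) = -19/7
Highest expected payoff is 23/7, from U.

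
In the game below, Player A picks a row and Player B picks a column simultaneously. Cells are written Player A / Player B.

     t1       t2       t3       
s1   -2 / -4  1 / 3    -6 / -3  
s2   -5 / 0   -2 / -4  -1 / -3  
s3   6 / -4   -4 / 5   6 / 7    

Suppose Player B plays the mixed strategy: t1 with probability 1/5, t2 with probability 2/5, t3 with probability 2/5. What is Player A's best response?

s3

Compute Player A's expected payoff from each pure strategy against the given mix.
s1: (1/5)·(-2) + (2/5)·1 + (2/5)·(-6) = -12/5
s2: (1/5)·(-5) + (2/5)·(-2) + (2/5)·(-1) = -11/5
s3: (1/5)·6 + (2/5)·(-4) + (2/5)·6 = 2
Highest expected payoff is 2, from s3.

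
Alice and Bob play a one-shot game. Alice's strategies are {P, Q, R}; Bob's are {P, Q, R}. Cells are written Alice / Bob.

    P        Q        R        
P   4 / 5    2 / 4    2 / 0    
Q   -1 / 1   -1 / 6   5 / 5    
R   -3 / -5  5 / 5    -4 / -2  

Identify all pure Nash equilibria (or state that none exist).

(P, P) and (R, Q)

A profile is a Nash equilibrium when each player is best-responding to the other.
Alice's best responses — vs P: P (payoff 4); vs Q: R (payoff 5); vs R: Q (payoff 5).
Bob's best responses — vs P: P (payoff 5); vs Q: Q (payoff 6); vs R: Q (payoff 5).
Mutual best responses occur at (P, P) and (R, Q); at each, neither player gains by switching.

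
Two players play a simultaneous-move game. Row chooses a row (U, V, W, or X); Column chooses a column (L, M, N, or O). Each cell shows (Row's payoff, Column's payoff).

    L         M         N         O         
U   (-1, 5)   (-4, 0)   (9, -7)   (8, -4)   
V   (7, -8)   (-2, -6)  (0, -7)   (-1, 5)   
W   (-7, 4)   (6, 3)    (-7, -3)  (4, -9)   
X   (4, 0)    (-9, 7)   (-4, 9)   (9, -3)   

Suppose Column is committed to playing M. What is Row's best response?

With Column fixed at M, Row's payoffs are: U → -4, V → -2, W → 6, X → -9.
The maximum is 6, achieved by W.

W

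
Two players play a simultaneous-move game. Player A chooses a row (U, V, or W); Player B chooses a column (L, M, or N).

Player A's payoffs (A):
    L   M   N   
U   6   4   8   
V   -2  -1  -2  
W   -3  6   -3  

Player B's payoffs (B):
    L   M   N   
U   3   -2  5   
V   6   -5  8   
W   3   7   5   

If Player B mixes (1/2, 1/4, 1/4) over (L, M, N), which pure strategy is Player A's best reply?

Compute Player A's expected payoff from each pure strategy against the given mix.
U: (1/2)·6 + (1/4)·4 + (1/4)·8 = 6
V: (1/2)·(-2) + (1/4)·(-1) + (1/4)·(-2) = -7/4
W: (1/2)·(-3) + (1/4)·6 + (1/4)·(-3) = -3/4
Highest expected payoff is 6, from U.

U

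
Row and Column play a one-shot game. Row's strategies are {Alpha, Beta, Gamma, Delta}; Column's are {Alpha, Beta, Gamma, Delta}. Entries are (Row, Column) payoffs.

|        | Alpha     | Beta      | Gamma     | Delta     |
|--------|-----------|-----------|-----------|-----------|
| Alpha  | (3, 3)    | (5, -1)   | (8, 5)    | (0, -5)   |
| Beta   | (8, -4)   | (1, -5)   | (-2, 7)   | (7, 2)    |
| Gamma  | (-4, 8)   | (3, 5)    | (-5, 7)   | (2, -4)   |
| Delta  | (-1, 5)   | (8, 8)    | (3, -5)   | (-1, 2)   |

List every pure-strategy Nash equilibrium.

A profile is a Nash equilibrium when each player is best-responding to the other.
Row's best responses — vs Alpha: Beta (payoff 8); vs Beta: Delta (payoff 8); vs Gamma: Alpha (payoff 8); vs Delta: Beta (payoff 7).
Column's best responses — vs Alpha: Gamma (payoff 5); vs Beta: Gamma (payoff 7); vs Gamma: Alpha (payoff 8); vs Delta: Beta (payoff 8).
Mutual best responses occur at (Alpha, Gamma) and (Delta, Beta); at each, neither player gains by switching.

(Alpha, Gamma) and (Delta, Beta)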